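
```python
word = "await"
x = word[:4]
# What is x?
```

word has length 5. The slice word[:4] selects indices [0, 1, 2, 3] (0->'a', 1->'w', 2->'a', 3->'i'), giving 'awai'.

'awai'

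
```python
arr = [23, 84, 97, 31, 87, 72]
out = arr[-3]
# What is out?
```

arr has length 6. Negative index -3 maps to positive index 6 + (-3) = 3. arr[3] = 31.

31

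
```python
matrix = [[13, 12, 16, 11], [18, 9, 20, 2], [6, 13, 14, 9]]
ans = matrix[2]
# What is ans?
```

matrix has 3 rows. Row 2 is [6, 13, 14, 9].

[6, 13, 14, 9]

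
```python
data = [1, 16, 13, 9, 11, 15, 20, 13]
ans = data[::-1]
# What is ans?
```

data has length 8. The slice data[::-1] selects indices [7, 6, 5, 4, 3, 2, 1, 0] (7->13, 6->20, 5->15, 4->11, 3->9, 2->13, 1->16, 0->1), giving [13, 20, 15, 11, 9, 13, 16, 1].

[13, 20, 15, 11, 9, 13, 16, 1]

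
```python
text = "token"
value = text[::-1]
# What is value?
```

text has length 5. The slice text[::-1] selects indices [4, 3, 2, 1, 0] (4->'n', 3->'e', 2->'k', 1->'o', 0->'t'), giving 'nekot'.

'nekot'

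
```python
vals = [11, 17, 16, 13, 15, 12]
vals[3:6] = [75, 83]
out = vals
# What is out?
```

vals starts as [11, 17, 16, 13, 15, 12] (length 6). The slice vals[3:6] covers indices [3, 4, 5] with values [13, 15, 12]. Replacing that slice with [75, 83] (different length) produces [11, 17, 16, 75, 83].

[11, 17, 16, 75, 83]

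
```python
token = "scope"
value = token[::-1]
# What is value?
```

token has length 5. The slice token[::-1] selects indices [4, 3, 2, 1, 0] (4->'e', 3->'p', 2->'o', 1->'c', 0->'s'), giving 'epocs'.

'epocs'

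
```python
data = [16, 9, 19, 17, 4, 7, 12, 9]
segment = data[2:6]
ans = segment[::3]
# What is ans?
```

data has length 8. The slice data[2:6] selects indices [2, 3, 4, 5] (2->19, 3->17, 4->4, 5->7), giving [19, 17, 4, 7]. So segment = [19, 17, 4, 7]. segment has length 4. The slice segment[::3] selects indices [0, 3] (0->19, 3->7), giving [19, 7].

[19, 7]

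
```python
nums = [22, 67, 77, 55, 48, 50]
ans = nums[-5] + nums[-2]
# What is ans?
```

nums has length 6. Negative index -5 maps to positive index 6 + (-5) = 1. nums[1] = 67.
nums has length 6. Negative index -2 maps to positive index 6 + (-2) = 4. nums[4] = 48.
Sum: 67 + 48 = 115.

115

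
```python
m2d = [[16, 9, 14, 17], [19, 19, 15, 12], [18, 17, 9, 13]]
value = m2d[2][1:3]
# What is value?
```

m2d[2] = [18, 17, 9, 13]. m2d[2] has length 4. The slice m2d[2][1:3] selects indices [1, 2] (1->17, 2->9), giving [17, 9].

[17, 9]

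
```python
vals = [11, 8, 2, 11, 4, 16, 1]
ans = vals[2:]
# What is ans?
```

vals has length 7. The slice vals[2:] selects indices [2, 3, 4, 5, 6] (2->2, 3->11, 4->4, 5->16, 6->1), giving [2, 11, 4, 16, 1].

[2, 11, 4, 16, 1]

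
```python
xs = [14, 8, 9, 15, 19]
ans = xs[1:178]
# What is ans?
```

xs has length 5. The slice xs[1:178] selects indices [1, 2, 3, 4] (1->8, 2->9, 3->15, 4->19), giving [8, 9, 15, 19].

[8, 9, 15, 19]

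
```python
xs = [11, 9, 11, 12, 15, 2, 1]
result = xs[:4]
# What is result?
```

xs has length 7. The slice xs[:4] selects indices [0, 1, 2, 3] (0->11, 1->9, 2->11, 3->12), giving [11, 9, 11, 12].

[11, 9, 11, 12]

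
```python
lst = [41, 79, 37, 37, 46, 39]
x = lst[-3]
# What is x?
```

lst has length 6. Negative index -3 maps to positive index 6 + (-3) = 3. lst[3] = 37.

37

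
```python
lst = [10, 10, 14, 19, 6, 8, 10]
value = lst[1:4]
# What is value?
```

lst has length 7. The slice lst[1:4] selects indices [1, 2, 3] (1->10, 2->14, 3->19), giving [10, 14, 19].

[10, 14, 19]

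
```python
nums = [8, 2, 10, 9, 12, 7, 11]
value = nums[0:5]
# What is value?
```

nums has length 7. The slice nums[0:5] selects indices [0, 1, 2, 3, 4] (0->8, 1->2, 2->10, 3->9, 4->12), giving [8, 2, 10, 9, 12].

[8, 2, 10, 9, 12]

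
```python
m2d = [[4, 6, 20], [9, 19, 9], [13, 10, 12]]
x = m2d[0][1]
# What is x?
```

m2d[0] = [4, 6, 20]. Taking column 1 of that row yields 6.

6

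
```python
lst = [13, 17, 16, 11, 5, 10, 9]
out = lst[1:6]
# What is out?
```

lst has length 7. The slice lst[1:6] selects indices [1, 2, 3, 4, 5] (1->17, 2->16, 3->11, 4->5, 5->10), giving [17, 16, 11, 5, 10].

[17, 16, 11, 5, 10]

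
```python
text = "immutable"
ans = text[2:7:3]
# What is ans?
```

text has length 9. The slice text[2:7:3] selects indices [2, 5] (2->'m', 5->'a'), giving 'ma'.

'ma'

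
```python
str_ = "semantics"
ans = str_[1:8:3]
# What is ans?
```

str_ has length 9. The slice str_[1:8:3] selects indices [1, 4, 7] (1->'e', 4->'n', 7->'c'), giving 'enc'.

'enc'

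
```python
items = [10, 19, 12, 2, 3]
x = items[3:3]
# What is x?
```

items has length 5. The slice items[3:3] resolves to an empty index range, so the result is [].

[]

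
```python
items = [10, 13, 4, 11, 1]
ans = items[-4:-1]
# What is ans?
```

items has length 5. The slice items[-4:-1] selects indices [1, 2, 3] (1->13, 2->4, 3->11), giving [13, 4, 11].

[13, 4, 11]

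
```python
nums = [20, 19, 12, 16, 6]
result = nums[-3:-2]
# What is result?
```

nums has length 5. The slice nums[-3:-2] selects indices [2] (2->12), giving [12].

[12]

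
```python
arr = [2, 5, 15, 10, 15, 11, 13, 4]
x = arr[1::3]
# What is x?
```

arr has length 8. The slice arr[1::3] selects indices [1, 4, 7] (1->5, 4->15, 7->4), giving [5, 15, 4].

[5, 15, 4]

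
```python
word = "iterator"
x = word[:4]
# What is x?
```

word has length 8. The slice word[:4] selects indices [0, 1, 2, 3] (0->'i', 1->'t', 2->'e', 3->'r'), giving 'iter'.

'iter'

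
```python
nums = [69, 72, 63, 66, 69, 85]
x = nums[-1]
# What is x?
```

nums has length 6. Negative index -1 maps to positive index 6 + (-1) = 5. nums[5] = 85.

85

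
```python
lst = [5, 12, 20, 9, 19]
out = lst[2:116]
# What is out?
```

lst has length 5. The slice lst[2:116] selects indices [2, 3, 4] (2->20, 3->9, 4->19), giving [20, 9, 19].

[20, 9, 19]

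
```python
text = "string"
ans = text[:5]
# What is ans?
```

text has length 6. The slice text[:5] selects indices [0, 1, 2, 3, 4] (0->'s', 1->'t', 2->'r', 3->'i', 4->'n'), giving 'strin'.

'strin'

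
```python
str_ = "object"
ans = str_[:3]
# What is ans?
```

str_ has length 6. The slice str_[:3] selects indices [0, 1, 2] (0->'o', 1->'b', 2->'j'), giving 'obj'.

'obj'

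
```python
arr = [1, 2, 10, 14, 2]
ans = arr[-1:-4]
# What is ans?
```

arr has length 5. The slice arr[-1:-4] resolves to an empty index range, so the result is [].

[]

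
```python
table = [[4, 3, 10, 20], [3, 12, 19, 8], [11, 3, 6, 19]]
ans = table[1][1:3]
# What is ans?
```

table[1] = [3, 12, 19, 8]. table[1] has length 4. The slice table[1][1:3] selects indices [1, 2] (1->12, 2->19), giving [12, 19].

[12, 19]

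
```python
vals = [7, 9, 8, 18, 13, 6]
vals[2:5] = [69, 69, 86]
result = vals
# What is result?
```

vals starts as [7, 9, 8, 18, 13, 6] (length 6). The slice vals[2:5] covers indices [2, 3, 4] with values [8, 18, 13]. Replacing that slice with [69, 69, 86] (same length) produces [7, 9, 69, 69, 86, 6].

[7, 9, 69, 69, 86, 6]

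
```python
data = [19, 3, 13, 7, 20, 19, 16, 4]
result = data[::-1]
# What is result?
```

data has length 8. The slice data[::-1] selects indices [7, 6, 5, 4, 3, 2, 1, 0] (7->4, 6->16, 5->19, 4->20, 3->7, 2->13, 1->3, 0->19), giving [4, 16, 19, 20, 7, 13, 3, 19].

[4, 16, 19, 20, 7, 13, 3, 19]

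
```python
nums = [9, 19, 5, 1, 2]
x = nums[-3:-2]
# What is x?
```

nums has length 5. The slice nums[-3:-2] selects indices [2] (2->5), giving [5].

[5]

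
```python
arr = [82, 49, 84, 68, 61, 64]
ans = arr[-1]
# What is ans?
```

arr has length 6. Negative index -1 maps to positive index 6 + (-1) = 5. arr[5] = 64.

64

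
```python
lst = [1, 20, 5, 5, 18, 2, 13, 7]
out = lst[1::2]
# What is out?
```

lst has length 8. The slice lst[1::2] selects indices [1, 3, 5, 7] (1->20, 3->5, 5->2, 7->7), giving [20, 5, 2, 7].

[20, 5, 2, 7]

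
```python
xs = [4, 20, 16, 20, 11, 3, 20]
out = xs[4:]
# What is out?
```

xs has length 7. The slice xs[4:] selects indices [4, 5, 6] (4->11, 5->3, 6->20), giving [11, 3, 20].

[11, 3, 20]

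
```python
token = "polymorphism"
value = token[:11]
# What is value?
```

token has length 12. The slice token[:11] selects indices [0, 1, 2, 3, 4, 5, 6, 7, 8, 9, 10] (0->'p', 1->'o', 2->'l', 3->'y', 4->'m', 5->'o', 6->'r', 7->'p', 8->'h', 9->'i', 10->'s'), giving 'polymorphis'.

'polymorphis'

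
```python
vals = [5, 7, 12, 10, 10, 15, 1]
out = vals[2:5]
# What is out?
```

vals has length 7. The slice vals[2:5] selects indices [2, 3, 4] (2->12, 3->10, 4->10), giving [12, 10, 10].

[12, 10, 10]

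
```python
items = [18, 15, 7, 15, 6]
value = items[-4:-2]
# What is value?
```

items has length 5. The slice items[-4:-2] selects indices [1, 2] (1->15, 2->7), giving [15, 7].

[15, 7]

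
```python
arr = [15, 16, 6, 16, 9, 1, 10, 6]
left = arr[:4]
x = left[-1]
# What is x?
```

arr has length 8. The slice arr[:4] selects indices [0, 1, 2, 3] (0->15, 1->16, 2->6, 3->16), giving [15, 16, 6, 16]. So left = [15, 16, 6, 16]. Then left[-1] = 16.

16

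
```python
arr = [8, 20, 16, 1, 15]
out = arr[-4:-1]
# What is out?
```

arr has length 5. The slice arr[-4:-1] selects indices [1, 2, 3] (1->20, 2->16, 3->1), giving [20, 16, 1].

[20, 16, 1]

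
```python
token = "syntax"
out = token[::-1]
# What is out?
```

token has length 6. The slice token[::-1] selects indices [5, 4, 3, 2, 1, 0] (5->'x', 4->'a', 3->'t', 2->'n', 1->'y', 0->'s'), giving 'xatnys'.

'xatnys'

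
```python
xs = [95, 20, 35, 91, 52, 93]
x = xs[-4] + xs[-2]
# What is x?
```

xs has length 6. Negative index -4 maps to positive index 6 + (-4) = 2. xs[2] = 35.
xs has length 6. Negative index -2 maps to positive index 6 + (-2) = 4. xs[4] = 52.
Sum: 35 + 52 = 87.

87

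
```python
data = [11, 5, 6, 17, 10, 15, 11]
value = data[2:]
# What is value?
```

data has length 7. The slice data[2:] selects indices [2, 3, 4, 5, 6] (2->6, 3->17, 4->10, 5->15, 6->11), giving [6, 17, 10, 15, 11].

[6, 17, 10, 15, 11]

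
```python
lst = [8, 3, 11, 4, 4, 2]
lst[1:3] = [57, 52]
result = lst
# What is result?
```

lst starts as [8, 3, 11, 4, 4, 2] (length 6). The slice lst[1:3] covers indices [1, 2] with values [3, 11]. Replacing that slice with [57, 52] (same length) produces [8, 57, 52, 4, 4, 2].

[8, 57, 52, 4, 4, 2]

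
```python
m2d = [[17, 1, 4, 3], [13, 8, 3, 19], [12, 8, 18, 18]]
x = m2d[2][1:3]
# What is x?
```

m2d[2] = [12, 8, 18, 18]. m2d[2] has length 4. The slice m2d[2][1:3] selects indices [1, 2] (1->8, 2->18), giving [8, 18].

[8, 18]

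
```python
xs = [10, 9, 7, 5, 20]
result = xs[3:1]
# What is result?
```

xs has length 5. The slice xs[3:1] resolves to an empty index range, so the result is [].

[]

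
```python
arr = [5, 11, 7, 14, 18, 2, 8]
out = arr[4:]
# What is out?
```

arr has length 7. The slice arr[4:] selects indices [4, 5, 6] (4->18, 5->2, 6->8), giving [18, 2, 8].

[18, 2, 8]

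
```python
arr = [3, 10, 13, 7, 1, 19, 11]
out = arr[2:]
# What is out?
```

arr has length 7. The slice arr[2:] selects indices [2, 3, 4, 5, 6] (2->13, 3->7, 4->1, 5->19, 6->11), giving [13, 7, 1, 19, 11].

[13, 7, 1, 19, 11]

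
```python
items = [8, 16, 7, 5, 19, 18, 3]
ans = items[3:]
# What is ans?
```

items has length 7. The slice items[3:] selects indices [3, 4, 5, 6] (3->5, 4->19, 5->18, 6->3), giving [5, 19, 18, 3].

[5, 19, 18, 3]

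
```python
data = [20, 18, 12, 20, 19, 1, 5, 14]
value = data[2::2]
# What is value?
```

data has length 8. The slice data[2::2] selects indices [2, 4, 6] (2->12, 4->19, 6->5), giving [12, 19, 5].

[12, 19, 5]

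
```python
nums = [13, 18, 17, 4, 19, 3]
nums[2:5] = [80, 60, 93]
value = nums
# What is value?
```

nums starts as [13, 18, 17, 4, 19, 3] (length 6). The slice nums[2:5] covers indices [2, 3, 4] with values [17, 4, 19]. Replacing that slice with [80, 60, 93] (same length) produces [13, 18, 80, 60, 93, 3].

[13, 18, 80, 60, 93, 3]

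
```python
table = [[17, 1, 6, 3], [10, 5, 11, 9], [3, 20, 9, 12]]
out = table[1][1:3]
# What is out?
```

table[1] = [10, 5, 11, 9]. table[1] has length 4. The slice table[1][1:3] selects indices [1, 2] (1->5, 2->11), giving [5, 11].

[5, 11]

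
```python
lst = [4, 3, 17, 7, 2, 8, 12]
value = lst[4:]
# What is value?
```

lst has length 7. The slice lst[4:] selects indices [4, 5, 6] (4->2, 5->8, 6->12), giving [2, 8, 12].

[2, 8, 12]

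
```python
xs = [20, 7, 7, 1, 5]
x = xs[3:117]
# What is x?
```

xs has length 5. The slice xs[3:117] selects indices [3, 4] (3->1, 4->5), giving [1, 5].

[1, 5]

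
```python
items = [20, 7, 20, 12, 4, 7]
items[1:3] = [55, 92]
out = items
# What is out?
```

items starts as [20, 7, 20, 12, 4, 7] (length 6). The slice items[1:3] covers indices [1, 2] with values [7, 20]. Replacing that slice with [55, 92] (same length) produces [20, 55, 92, 12, 4, 7].

[20, 55, 92, 12, 4, 7]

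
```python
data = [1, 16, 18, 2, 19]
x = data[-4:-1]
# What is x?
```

data has length 5. The slice data[-4:-1] selects indices [1, 2, 3] (1->16, 2->18, 3->2), giving [16, 18, 2].

[16, 18, 2]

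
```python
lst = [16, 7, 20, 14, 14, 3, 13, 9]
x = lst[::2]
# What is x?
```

lst has length 8. The slice lst[::2] selects indices [0, 2, 4, 6] (0->16, 2->20, 4->14, 6->13), giving [16, 20, 14, 13].

[16, 20, 14, 13]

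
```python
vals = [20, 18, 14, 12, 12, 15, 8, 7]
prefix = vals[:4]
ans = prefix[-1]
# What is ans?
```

vals has length 8. The slice vals[:4] selects indices [0, 1, 2, 3] (0->20, 1->18, 2->14, 3->12), giving [20, 18, 14, 12]. So prefix = [20, 18, 14, 12]. Then prefix[-1] = 12.

12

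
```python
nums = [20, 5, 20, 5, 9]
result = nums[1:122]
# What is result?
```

nums has length 5. The slice nums[1:122] selects indices [1, 2, 3, 4] (1->5, 2->20, 3->5, 4->9), giving [5, 20, 5, 9].

[5, 20, 5, 9]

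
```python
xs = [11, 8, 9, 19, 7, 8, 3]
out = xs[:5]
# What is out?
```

xs has length 7. The slice xs[:5] selects indices [0, 1, 2, 3, 4] (0->11, 1->8, 2->9, 3->19, 4->7), giving [11, 8, 9, 19, 7].

[11, 8, 9, 19, 7]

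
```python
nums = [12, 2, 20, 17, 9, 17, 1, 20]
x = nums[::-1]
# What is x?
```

nums has length 8. The slice nums[::-1] selects indices [7, 6, 5, 4, 3, 2, 1, 0] (7->20, 6->1, 5->17, 4->9, 3->17, 2->20, 1->2, 0->12), giving [20, 1, 17, 9, 17, 20, 2, 12].

[20, 1, 17, 9, 17, 20, 2, 12]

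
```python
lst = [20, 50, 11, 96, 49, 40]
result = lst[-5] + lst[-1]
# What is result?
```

lst has length 6. Negative index -5 maps to positive index 6 + (-5) = 1. lst[1] = 50.
lst has length 6. Negative index -1 maps to positive index 6 + (-1) = 5. lst[5] = 40.
Sum: 50 + 40 = 90.

90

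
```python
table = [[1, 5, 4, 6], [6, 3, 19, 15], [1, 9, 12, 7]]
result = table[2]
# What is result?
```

table has 3 rows. Row 2 is [1, 9, 12, 7].

[1, 9, 12, 7]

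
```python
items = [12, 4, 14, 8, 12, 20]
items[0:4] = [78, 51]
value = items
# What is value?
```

items starts as [12, 4, 14, 8, 12, 20] (length 6). The slice items[0:4] covers indices [0, 1, 2, 3] with values [12, 4, 14, 8]. Replacing that slice with [78, 51] (different length) produces [78, 51, 12, 20].

[78, 51, 12, 20]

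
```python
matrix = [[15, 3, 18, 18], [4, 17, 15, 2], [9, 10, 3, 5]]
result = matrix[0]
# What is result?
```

matrix has 3 rows. Row 0 is [15, 3, 18, 18].

[15, 3, 18, 18]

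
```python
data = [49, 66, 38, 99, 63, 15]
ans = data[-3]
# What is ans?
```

data has length 6. Negative index -3 maps to positive index 6 + (-3) = 3. data[3] = 99.

99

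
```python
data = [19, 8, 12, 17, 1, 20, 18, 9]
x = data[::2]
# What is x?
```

data has length 8. The slice data[::2] selects indices [0, 2, 4, 6] (0->19, 2->12, 4->1, 6->18), giving [19, 12, 1, 18].

[19, 12, 1, 18]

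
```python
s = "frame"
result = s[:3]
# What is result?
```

s has length 5. The slice s[:3] selects indices [0, 1, 2] (0->'f', 1->'r', 2->'a'), giving 'fra'.

'fra'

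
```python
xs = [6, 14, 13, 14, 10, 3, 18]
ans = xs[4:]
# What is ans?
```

xs has length 7. The slice xs[4:] selects indices [4, 5, 6] (4->10, 5->3, 6->18), giving [10, 3, 18].

[10, 3, 18]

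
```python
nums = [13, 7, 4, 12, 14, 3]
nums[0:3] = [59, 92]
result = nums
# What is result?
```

nums starts as [13, 7, 4, 12, 14, 3] (length 6). The slice nums[0:3] covers indices [0, 1, 2] with values [13, 7, 4]. Replacing that slice with [59, 92] (different length) produces [59, 92, 12, 14, 3].

[59, 92, 12, 14, 3]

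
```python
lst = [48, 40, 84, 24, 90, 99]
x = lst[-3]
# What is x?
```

lst has length 6. Negative index -3 maps to positive index 6 + (-3) = 3. lst[3] = 24.

24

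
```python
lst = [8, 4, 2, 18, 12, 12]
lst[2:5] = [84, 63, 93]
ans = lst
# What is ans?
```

lst starts as [8, 4, 2, 18, 12, 12] (length 6). The slice lst[2:5] covers indices [2, 3, 4] with values [2, 18, 12]. Replacing that slice with [84, 63, 93] (same length) produces [8, 4, 84, 63, 93, 12].

[8, 4, 84, 63, 93, 12]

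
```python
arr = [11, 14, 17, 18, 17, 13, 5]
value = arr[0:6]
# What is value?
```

arr has length 7. The slice arr[0:6] selects indices [0, 1, 2, 3, 4, 5] (0->11, 1->14, 2->17, 3->18, 4->17, 5->13), giving [11, 14, 17, 18, 17, 13].

[11, 14, 17, 18, 17, 13]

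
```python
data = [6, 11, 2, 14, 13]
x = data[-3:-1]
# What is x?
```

data has length 5. The slice data[-3:-1] selects indices [2, 3] (2->2, 3->14), giving [2, 14].

[2, 14]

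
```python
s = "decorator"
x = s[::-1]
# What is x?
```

s has length 9. The slice s[::-1] selects indices [8, 7, 6, 5, 4, 3, 2, 1, 0] (8->'r', 7->'o', 6->'t', 5->'a', 4->'r', 3->'o', 2->'c', 1->'e', 0->'d'), giving 'rotaroced'.

'rotaroced'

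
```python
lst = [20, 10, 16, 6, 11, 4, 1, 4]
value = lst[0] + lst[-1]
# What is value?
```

lst has length 8. lst[0] = 20.
lst has length 8. Negative index -1 maps to positive index 8 + (-1) = 7. lst[7] = 4.
Sum: 20 + 4 = 24.

24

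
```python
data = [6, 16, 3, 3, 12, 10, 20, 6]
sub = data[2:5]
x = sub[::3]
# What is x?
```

data has length 8. The slice data[2:5] selects indices [2, 3, 4] (2->3, 3->3, 4->12), giving [3, 3, 12]. So sub = [3, 3, 12]. sub has length 3. The slice sub[::3] selects indices [0] (0->3), giving [3].

[3]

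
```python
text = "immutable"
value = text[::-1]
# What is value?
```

text has length 9. The slice text[::-1] selects indices [8, 7, 6, 5, 4, 3, 2, 1, 0] (8->'e', 7->'l', 6->'b', 5->'a', 4->'t', 3->'u', 2->'m', 1->'m', 0->'i'), giving 'elbatummi'.

'elbatummi'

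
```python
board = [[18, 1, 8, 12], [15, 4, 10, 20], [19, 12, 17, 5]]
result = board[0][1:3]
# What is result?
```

board[0] = [18, 1, 8, 12]. board[0] has length 4. The slice board[0][1:3] selects indices [1, 2] (1->1, 2->8), giving [1, 8].

[1, 8]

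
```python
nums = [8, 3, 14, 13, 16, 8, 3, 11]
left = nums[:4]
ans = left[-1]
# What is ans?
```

nums has length 8. The slice nums[:4] selects indices [0, 1, 2, 3] (0->8, 1->3, 2->14, 3->13), giving [8, 3, 14, 13]. So left = [8, 3, 14, 13]. Then left[-1] = 13.

13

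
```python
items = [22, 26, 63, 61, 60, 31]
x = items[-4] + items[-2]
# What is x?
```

items has length 6. Negative index -4 maps to positive index 6 + (-4) = 2. items[2] = 63.
items has length 6. Negative index -2 maps to positive index 6 + (-2) = 4. items[4] = 60.
Sum: 63 + 60 = 123.

123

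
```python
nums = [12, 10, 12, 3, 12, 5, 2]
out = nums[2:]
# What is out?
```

nums has length 7. The slice nums[2:] selects indices [2, 3, 4, 5, 6] (2->12, 3->3, 4->12, 5->5, 6->2), giving [12, 3, 12, 5, 2].

[12, 3, 12, 5, 2]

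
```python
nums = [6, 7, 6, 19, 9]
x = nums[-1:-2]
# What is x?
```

nums has length 5. The slice nums[-1:-2] resolves to an empty index range, so the result is [].

[]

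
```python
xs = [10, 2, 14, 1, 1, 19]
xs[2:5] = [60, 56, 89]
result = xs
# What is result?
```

xs starts as [10, 2, 14, 1, 1, 19] (length 6). The slice xs[2:5] covers indices [2, 3, 4] with values [14, 1, 1]. Replacing that slice with [60, 56, 89] (same length) produces [10, 2, 60, 56, 89, 19].

[10, 2, 60, 56, 89, 19]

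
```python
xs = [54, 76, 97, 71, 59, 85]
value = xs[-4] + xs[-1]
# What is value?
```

xs has length 6. Negative index -4 maps to positive index 6 + (-4) = 2. xs[2] = 97.
xs has length 6. Negative index -1 maps to positive index 6 + (-1) = 5. xs[5] = 85.
Sum: 97 + 85 = 182.

182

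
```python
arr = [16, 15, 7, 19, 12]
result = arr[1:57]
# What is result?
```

arr has length 5. The slice arr[1:57] selects indices [1, 2, 3, 4] (1->15, 2->7, 3->19, 4->12), giving [15, 7, 19, 12].

[15, 7, 19, 12]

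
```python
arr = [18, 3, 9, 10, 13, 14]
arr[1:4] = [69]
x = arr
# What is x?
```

arr starts as [18, 3, 9, 10, 13, 14] (length 6). The slice arr[1:4] covers indices [1, 2, 3] with values [3, 9, 10]. Replacing that slice with [69] (different length) produces [18, 69, 13, 14].

[18, 69, 13, 14]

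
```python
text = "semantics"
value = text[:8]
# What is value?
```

text has length 9. The slice text[:8] selects indices [0, 1, 2, 3, 4, 5, 6, 7] (0->'s', 1->'e', 2->'m', 3->'a', 4->'n', 5->'t', 6->'i', 7->'c'), giving 'semantic'.

'semantic'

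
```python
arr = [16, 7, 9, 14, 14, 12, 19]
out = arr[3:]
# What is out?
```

arr has length 7. The slice arr[3:] selects indices [3, 4, 5, 6] (3->14, 4->14, 5->12, 6->19), giving [14, 14, 12, 19].

[14, 14, 12, 19]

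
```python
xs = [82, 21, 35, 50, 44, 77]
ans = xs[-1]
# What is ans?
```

xs has length 6. Negative index -1 maps to positive index 6 + (-1) = 5. xs[5] = 77.

77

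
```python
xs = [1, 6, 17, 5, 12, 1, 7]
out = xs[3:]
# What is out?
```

xs has length 7. The slice xs[3:] selects indices [3, 4, 5, 6] (3->5, 4->12, 5->1, 6->7), giving [5, 12, 1, 7].

[5, 12, 1, 7]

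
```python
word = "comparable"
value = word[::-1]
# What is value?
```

word has length 10. The slice word[::-1] selects indices [9, 8, 7, 6, 5, 4, 3, 2, 1, 0] (9->'e', 8->'l', 7->'b', 6->'a', 5->'r', 4->'a', 3->'p', 2->'m', 1->'o', 0->'c'), giving 'elbarapmoc'.

'elbarapmoc'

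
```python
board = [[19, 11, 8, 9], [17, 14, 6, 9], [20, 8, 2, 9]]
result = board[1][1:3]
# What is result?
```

board[1] = [17, 14, 6, 9]. board[1] has length 4. The slice board[1][1:3] selects indices [1, 2] (1->14, 2->6), giving [14, 6].

[14, 6]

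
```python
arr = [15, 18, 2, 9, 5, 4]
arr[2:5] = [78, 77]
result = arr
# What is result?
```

arr starts as [15, 18, 2, 9, 5, 4] (length 6). The slice arr[2:5] covers indices [2, 3, 4] with values [2, 9, 5]. Replacing that slice with [78, 77] (different length) produces [15, 18, 78, 77, 4].

[15, 18, 78, 77, 4]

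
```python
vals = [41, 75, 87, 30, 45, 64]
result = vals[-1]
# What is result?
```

vals has length 6. Negative index -1 maps to positive index 6 + (-1) = 5. vals[5] = 64.

64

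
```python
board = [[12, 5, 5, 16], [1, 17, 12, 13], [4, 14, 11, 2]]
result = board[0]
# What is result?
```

board has 3 rows. Row 0 is [12, 5, 5, 16].

[12, 5, 5, 16]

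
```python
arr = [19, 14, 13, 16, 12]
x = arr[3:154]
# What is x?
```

arr has length 5. The slice arr[3:154] selects indices [3, 4] (3->16, 4->12), giving [16, 12].

[16, 12]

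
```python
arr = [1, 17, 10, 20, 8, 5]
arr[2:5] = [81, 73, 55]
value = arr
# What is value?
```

arr starts as [1, 17, 10, 20, 8, 5] (length 6). The slice arr[2:5] covers indices [2, 3, 4] with values [10, 20, 8]. Replacing that slice with [81, 73, 55] (same length) produces [1, 17, 81, 73, 55, 5].

[1, 17, 81, 73, 55, 5]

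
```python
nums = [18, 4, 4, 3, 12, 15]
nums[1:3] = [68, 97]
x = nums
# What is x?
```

nums starts as [18, 4, 4, 3, 12, 15] (length 6). The slice nums[1:3] covers indices [1, 2] with values [4, 4]. Replacing that slice with [68, 97] (same length) produces [18, 68, 97, 3, 12, 15].

[18, 68, 97, 3, 12, 15]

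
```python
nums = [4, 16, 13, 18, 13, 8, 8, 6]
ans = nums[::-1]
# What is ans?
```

nums has length 8. The slice nums[::-1] selects indices [7, 6, 5, 4, 3, 2, 1, 0] (7->6, 6->8, 5->8, 4->13, 3->18, 2->13, 1->16, 0->4), giving [6, 8, 8, 13, 18, 13, 16, 4].

[6, 8, 8, 13, 18, 13, 16, 4]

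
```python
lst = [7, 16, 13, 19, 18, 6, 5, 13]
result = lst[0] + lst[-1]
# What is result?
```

lst has length 8. lst[0] = 7.
lst has length 8. Negative index -1 maps to positive index 8 + (-1) = 7. lst[7] = 13.
Sum: 7 + 13 = 20.

20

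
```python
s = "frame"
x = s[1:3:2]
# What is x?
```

s has length 5. The slice s[1:3:2] selects indices [1] (1->'r'), giving 'r'.

'r'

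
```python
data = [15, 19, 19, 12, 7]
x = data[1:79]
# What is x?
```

data has length 5. The slice data[1:79] selects indices [1, 2, 3, 4] (1->19, 2->19, 3->12, 4->7), giving [19, 19, 12, 7].

[19, 19, 12, 7]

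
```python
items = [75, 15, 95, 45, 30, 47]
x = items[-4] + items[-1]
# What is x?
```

items has length 6. Negative index -4 maps to positive index 6 + (-4) = 2. items[2] = 95.
items has length 6. Negative index -1 maps to positive index 6 + (-1) = 5. items[5] = 47.
Sum: 95 + 47 = 142.

142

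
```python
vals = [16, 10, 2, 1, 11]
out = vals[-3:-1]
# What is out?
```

vals has length 5. The slice vals[-3:-1] selects indices [2, 3] (2->2, 3->1), giving [2, 1].

[2, 1]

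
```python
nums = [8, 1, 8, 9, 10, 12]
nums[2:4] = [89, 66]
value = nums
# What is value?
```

nums starts as [8, 1, 8, 9, 10, 12] (length 6). The slice nums[2:4] covers indices [2, 3] with values [8, 9]. Replacing that slice with [89, 66] (same length) produces [8, 1, 89, 66, 10, 12].

[8, 1, 89, 66, 10, 12]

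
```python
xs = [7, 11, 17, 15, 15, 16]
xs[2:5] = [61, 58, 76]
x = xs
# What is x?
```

xs starts as [7, 11, 17, 15, 15, 16] (length 6). The slice xs[2:5] covers indices [2, 3, 4] with values [17, 15, 15]. Replacing that slice with [61, 58, 76] (same length) produces [7, 11, 61, 58, 76, 16].

[7, 11, 61, 58, 76, 16]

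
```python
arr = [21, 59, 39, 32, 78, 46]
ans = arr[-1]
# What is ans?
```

arr has length 6. Negative index -1 maps to positive index 6 + (-1) = 5. arr[5] = 46.

46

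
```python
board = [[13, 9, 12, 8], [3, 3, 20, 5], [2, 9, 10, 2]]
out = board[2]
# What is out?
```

board has 3 rows. Row 2 is [2, 9, 10, 2].

[2, 9, 10, 2]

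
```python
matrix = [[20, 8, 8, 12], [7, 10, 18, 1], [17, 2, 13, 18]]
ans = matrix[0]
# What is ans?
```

matrix has 3 rows. Row 0 is [20, 8, 8, 12].

[20, 8, 8, 12]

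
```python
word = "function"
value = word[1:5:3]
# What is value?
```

word has length 8. The slice word[1:5:3] selects indices [1, 4] (1->'u', 4->'t'), giving 'ut'.

'ut'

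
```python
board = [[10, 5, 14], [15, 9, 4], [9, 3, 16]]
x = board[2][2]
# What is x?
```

board[2] = [9, 3, 16]. Taking column 2 of that row yields 16.

16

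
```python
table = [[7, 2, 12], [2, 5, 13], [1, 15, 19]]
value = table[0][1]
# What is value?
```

table[0] = [7, 2, 12]. Taking column 1 of that row yields 2.

2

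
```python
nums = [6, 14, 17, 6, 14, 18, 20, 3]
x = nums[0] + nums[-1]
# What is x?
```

nums has length 8. nums[0] = 6.
nums has length 8. Negative index -1 maps to positive index 8 + (-1) = 7. nums[7] = 3.
Sum: 6 + 3 = 9.

9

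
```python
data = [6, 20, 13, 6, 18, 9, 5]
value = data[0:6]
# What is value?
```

data has length 7. The slice data[0:6] selects indices [0, 1, 2, 3, 4, 5] (0->6, 1->20, 2->13, 3->6, 4->18, 5->9), giving [6, 20, 13, 6, 18, 9].

[6, 20, 13, 6, 18, 9]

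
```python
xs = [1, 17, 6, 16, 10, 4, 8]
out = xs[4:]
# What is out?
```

xs has length 7. The slice xs[4:] selects indices [4, 5, 6] (4->10, 5->4, 6->8), giving [10, 4, 8].

[10, 4, 8]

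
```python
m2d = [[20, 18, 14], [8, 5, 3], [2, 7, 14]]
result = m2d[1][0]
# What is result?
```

m2d[1] = [8, 5, 3]. Taking column 0 of that row yields 8.

8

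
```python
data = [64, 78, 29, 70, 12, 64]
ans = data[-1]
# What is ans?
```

data has length 6. Negative index -1 maps to positive index 6 + (-1) = 5. data[5] = 64.

64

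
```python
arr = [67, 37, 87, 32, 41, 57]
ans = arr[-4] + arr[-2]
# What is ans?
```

arr has length 6. Negative index -4 maps to positive index 6 + (-4) = 2. arr[2] = 87.
arr has length 6. Negative index -2 maps to positive index 6 + (-2) = 4. arr[4] = 41.
Sum: 87 + 41 = 128.

128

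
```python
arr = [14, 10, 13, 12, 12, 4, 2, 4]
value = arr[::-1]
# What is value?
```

arr has length 8. The slice arr[::-1] selects indices [7, 6, 5, 4, 3, 2, 1, 0] (7->4, 6->2, 5->4, 4->12, 3->12, 2->13, 1->10, 0->14), giving [4, 2, 4, 12, 12, 13, 10, 14].

[4, 2, 4, 12, 12, 13, 10, 14]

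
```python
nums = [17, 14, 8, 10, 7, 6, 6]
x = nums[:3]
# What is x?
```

nums has length 7. The slice nums[:3] selects indices [0, 1, 2] (0->17, 1->14, 2->8), giving [17, 14, 8].

[17, 14, 8]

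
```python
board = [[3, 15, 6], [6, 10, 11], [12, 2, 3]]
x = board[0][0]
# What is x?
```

board[0] = [3, 15, 6]. Taking column 0 of that row yields 3.

3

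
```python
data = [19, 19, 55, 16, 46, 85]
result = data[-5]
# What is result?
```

data has length 6. Negative index -5 maps to positive index 6 + (-5) = 1. data[1] = 19.

19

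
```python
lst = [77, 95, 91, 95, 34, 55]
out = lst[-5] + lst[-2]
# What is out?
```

lst has length 6. Negative index -5 maps to positive index 6 + (-5) = 1. lst[1] = 95.
lst has length 6. Negative index -2 maps to positive index 6 + (-2) = 4. lst[4] = 34.
Sum: 95 + 34 = 129.

129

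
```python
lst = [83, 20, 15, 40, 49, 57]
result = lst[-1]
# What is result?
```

lst has length 6. Negative index -1 maps to positive index 6 + (-1) = 5. lst[5] = 57.

57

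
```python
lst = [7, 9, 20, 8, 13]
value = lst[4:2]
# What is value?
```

lst has length 5. The slice lst[4:2] resolves to an empty index range, so the result is [].

[]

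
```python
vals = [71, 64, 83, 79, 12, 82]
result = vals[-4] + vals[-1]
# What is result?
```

vals has length 6. Negative index -4 maps to positive index 6 + (-4) = 2. vals[2] = 83.
vals has length 6. Negative index -1 maps to positive index 6 + (-1) = 5. vals[5] = 82.
Sum: 83 + 82 = 165.

165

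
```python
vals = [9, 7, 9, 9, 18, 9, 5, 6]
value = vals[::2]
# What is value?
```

vals has length 8. The slice vals[::2] selects indices [0, 2, 4, 6] (0->9, 2->9, 4->18, 6->5), giving [9, 9, 18, 5].

[9, 9, 18, 5]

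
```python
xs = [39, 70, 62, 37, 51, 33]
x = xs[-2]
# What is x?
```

xs has length 6. Negative index -2 maps to positive index 6 + (-2) = 4. xs[4] = 51.

51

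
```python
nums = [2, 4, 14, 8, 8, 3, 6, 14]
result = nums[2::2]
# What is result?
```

nums has length 8. The slice nums[2::2] selects indices [2, 4, 6] (2->14, 4->8, 6->6), giving [14, 8, 6].

[14, 8, 6]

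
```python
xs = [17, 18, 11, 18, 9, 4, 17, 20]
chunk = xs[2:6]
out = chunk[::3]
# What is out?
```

xs has length 8. The slice xs[2:6] selects indices [2, 3, 4, 5] (2->11, 3->18, 4->9, 5->4), giving [11, 18, 9, 4]. So chunk = [11, 18, 9, 4]. chunk has length 4. The slice chunk[::3] selects indices [0, 3] (0->11, 3->4), giving [11, 4].

[11, 4]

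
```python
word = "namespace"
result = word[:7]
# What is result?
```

word has length 9. The slice word[:7] selects indices [0, 1, 2, 3, 4, 5, 6] (0->'n', 1->'a', 2->'m', 3->'e', 4->'s', 5->'p', 6->'a'), giving 'namespa'.

'namespa'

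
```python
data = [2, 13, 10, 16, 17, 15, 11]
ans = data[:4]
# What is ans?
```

data has length 7. The slice data[:4] selects indices [0, 1, 2, 3] (0->2, 1->13, 2->10, 3->16), giving [2, 13, 10, 16].

[2, 13, 10, 16]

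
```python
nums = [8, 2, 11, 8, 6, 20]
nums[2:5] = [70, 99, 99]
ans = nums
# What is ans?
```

nums starts as [8, 2, 11, 8, 6, 20] (length 6). The slice nums[2:5] covers indices [2, 3, 4] with values [11, 8, 6]. Replacing that slice with [70, 99, 99] (same length) produces [8, 2, 70, 99, 99, 20].

[8, 2, 70, 99, 99, 20]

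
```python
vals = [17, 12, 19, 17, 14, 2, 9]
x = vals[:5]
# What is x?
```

vals has length 7. The slice vals[:5] selects indices [0, 1, 2, 3, 4] (0->17, 1->12, 2->19, 3->17, 4->14), giving [17, 12, 19, 17, 14].

[17, 12, 19, 17, 14]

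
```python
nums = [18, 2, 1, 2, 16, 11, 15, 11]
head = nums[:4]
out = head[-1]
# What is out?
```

nums has length 8. The slice nums[:4] selects indices [0, 1, 2, 3] (0->18, 1->2, 2->1, 3->2), giving [18, 2, 1, 2]. So head = [18, 2, 1, 2]. Then head[-1] = 2.

2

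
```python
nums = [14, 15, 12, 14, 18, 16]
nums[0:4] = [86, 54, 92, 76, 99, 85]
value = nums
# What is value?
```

nums starts as [14, 15, 12, 14, 18, 16] (length 6). The slice nums[0:4] covers indices [0, 1, 2, 3] with values [14, 15, 12, 14]. Replacing that slice with [86, 54, 92, 76, 99, 85] (different length) produces [86, 54, 92, 76, 99, 85, 18, 16].

[86, 54, 92, 76, 99, 85, 18, 16]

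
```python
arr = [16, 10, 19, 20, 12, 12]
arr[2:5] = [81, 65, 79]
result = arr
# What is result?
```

arr starts as [16, 10, 19, 20, 12, 12] (length 6). The slice arr[2:5] covers indices [2, 3, 4] with values [19, 20, 12]. Replacing that slice with [81, 65, 79] (same length) produces [16, 10, 81, 65, 79, 12].

[16, 10, 81, 65, 79, 12]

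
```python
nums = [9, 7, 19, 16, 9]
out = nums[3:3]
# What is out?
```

nums has length 5. The slice nums[3:3] resolves to an empty index range, so the result is [].

[]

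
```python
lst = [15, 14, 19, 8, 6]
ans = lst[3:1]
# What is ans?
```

lst has length 5. The slice lst[3:1] resolves to an empty index range, so the result is [].

[]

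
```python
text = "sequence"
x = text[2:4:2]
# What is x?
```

text has length 8. The slice text[2:4:2] selects indices [2] (2->'q'), giving 'q'.

'q'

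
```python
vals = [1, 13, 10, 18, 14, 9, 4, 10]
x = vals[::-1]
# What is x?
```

vals has length 8. The slice vals[::-1] selects indices [7, 6, 5, 4, 3, 2, 1, 0] (7->10, 6->4, 5->9, 4->14, 3->18, 2->10, 1->13, 0->1), giving [10, 4, 9, 14, 18, 10, 13, 1].

[10, 4, 9, 14, 18, 10, 13, 1]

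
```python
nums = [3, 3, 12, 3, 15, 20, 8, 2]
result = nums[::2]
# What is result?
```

nums has length 8. The slice nums[::2] selects indices [0, 2, 4, 6] (0->3, 2->12, 4->15, 6->8), giving [3, 12, 15, 8].

[3, 12, 15, 8]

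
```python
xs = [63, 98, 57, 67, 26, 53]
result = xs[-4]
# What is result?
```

xs has length 6. Negative index -4 maps to positive index 6 + (-4) = 2. xs[2] = 57.

57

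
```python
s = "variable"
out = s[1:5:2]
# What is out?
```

s has length 8. The slice s[1:5:2] selects indices [1, 3] (1->'a', 3->'i'), giving 'ai'.

'ai'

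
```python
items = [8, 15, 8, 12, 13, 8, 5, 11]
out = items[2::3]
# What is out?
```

items has length 8. The slice items[2::3] selects indices [2, 5] (2->8, 5->8), giving [8, 8].

[8, 8]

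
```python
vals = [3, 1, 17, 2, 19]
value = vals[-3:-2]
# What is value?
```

vals has length 5. The slice vals[-3:-2] selects indices [2] (2->17), giving [17].

[17]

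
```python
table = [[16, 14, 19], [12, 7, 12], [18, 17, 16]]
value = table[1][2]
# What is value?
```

table[1] = [12, 7, 12]. Taking column 2 of that row yields 12.

12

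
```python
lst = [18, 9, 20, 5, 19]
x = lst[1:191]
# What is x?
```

lst has length 5. The slice lst[1:191] selects indices [1, 2, 3, 4] (1->9, 2->20, 3->5, 4->19), giving [9, 20, 5, 19].

[9, 20, 5, 19]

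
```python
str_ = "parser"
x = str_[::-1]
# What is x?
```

str_ has length 6. The slice str_[::-1] selects indices [5, 4, 3, 2, 1, 0] (5->'r', 4->'e', 3->'s', 2->'r', 1->'a', 0->'p'), giving 'resrap'.

'resrap'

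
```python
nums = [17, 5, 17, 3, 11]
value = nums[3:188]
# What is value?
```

nums has length 5. The slice nums[3:188] selects indices [3, 4] (3->3, 4->11), giving [3, 11].

[3, 11]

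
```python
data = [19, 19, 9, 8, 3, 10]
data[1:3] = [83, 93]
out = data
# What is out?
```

data starts as [19, 19, 9, 8, 3, 10] (length 6). The slice data[1:3] covers indices [1, 2] with values [19, 9]. Replacing that slice with [83, 93] (same length) produces [19, 83, 93, 8, 3, 10].

[19, 83, 93, 8, 3, 10]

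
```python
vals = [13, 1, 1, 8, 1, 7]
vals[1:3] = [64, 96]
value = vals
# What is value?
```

vals starts as [13, 1, 1, 8, 1, 7] (length 6). The slice vals[1:3] covers indices [1, 2] with values [1, 1]. Replacing that slice with [64, 96] (same length) produces [13, 64, 96, 8, 1, 7].

[13, 64, 96, 8, 1, 7]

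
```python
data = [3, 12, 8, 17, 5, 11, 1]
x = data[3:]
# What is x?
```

data has length 7. The slice data[3:] selects indices [3, 4, 5, 6] (3->17, 4->5, 5->11, 6->1), giving [17, 5, 11, 1].

[17, 5, 11, 1]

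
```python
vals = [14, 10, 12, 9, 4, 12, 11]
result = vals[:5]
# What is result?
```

vals has length 7. The slice vals[:5] selects indices [0, 1, 2, 3, 4] (0->14, 1->10, 2->12, 3->9, 4->4), giving [14, 10, 12, 9, 4].

[14, 10, 12, 9, 4]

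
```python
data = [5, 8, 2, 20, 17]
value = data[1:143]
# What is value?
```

data has length 5. The slice data[1:143] selects indices [1, 2, 3, 4] (1->8, 2->2, 3->20, 4->17), giving [8, 2, 20, 17].

[8, 2, 20, 17]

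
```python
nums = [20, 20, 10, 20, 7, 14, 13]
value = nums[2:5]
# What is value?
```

nums has length 7. The slice nums[2:5] selects indices [2, 3, 4] (2->10, 3->20, 4->7), giving [10, 20, 7].

[10, 20, 7]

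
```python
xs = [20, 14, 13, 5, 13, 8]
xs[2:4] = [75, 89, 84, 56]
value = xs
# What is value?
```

xs starts as [20, 14, 13, 5, 13, 8] (length 6). The slice xs[2:4] covers indices [2, 3] with values [13, 5]. Replacing that slice with [75, 89, 84, 56] (different length) produces [20, 14, 75, 89, 84, 56, 13, 8].

[20, 14, 75, 89, 84, 56, 13, 8]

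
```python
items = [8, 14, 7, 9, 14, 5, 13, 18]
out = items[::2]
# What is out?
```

items has length 8. The slice items[::2] selects indices [0, 2, 4, 6] (0->8, 2->7, 4->14, 6->13), giving [8, 7, 14, 13].

[8, 7, 14, 13]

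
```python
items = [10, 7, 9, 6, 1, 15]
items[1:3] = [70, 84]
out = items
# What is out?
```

items starts as [10, 7, 9, 6, 1, 15] (length 6). The slice items[1:3] covers indices [1, 2] with values [7, 9]. Replacing that slice with [70, 84] (same length) produces [10, 70, 84, 6, 1, 15].

[10, 70, 84, 6, 1, 15]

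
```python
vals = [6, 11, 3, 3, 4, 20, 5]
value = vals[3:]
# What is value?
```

vals has length 7. The slice vals[3:] selects indices [3, 4, 5, 6] (3->3, 4->4, 5->20, 6->5), giving [3, 4, 20, 5].

[3, 4, 20, 5]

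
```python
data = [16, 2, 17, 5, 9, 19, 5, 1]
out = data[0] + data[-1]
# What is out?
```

data has length 8. data[0] = 16.
data has length 8. Negative index -1 maps to positive index 8 + (-1) = 7. data[7] = 1.
Sum: 16 + 1 = 17.

17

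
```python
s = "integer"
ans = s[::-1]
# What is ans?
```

s has length 7. The slice s[::-1] selects indices [6, 5, 4, 3, 2, 1, 0] (6->'r', 5->'e', 4->'g', 3->'e', 2->'t', 1->'n', 0->'i'), giving 'regetni'.

'regetni'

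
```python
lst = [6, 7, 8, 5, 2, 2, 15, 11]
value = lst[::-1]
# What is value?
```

lst has length 8. The slice lst[::-1] selects indices [7, 6, 5, 4, 3, 2, 1, 0] (7->11, 6->15, 5->2, 4->2, 3->5, 2->8, 1->7, 0->6), giving [11, 15, 2, 2, 5, 8, 7, 6].

[11, 15, 2, 2, 5, 8, 7, 6]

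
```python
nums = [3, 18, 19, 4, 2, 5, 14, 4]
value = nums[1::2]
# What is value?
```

nums has length 8. The slice nums[1::2] selects indices [1, 3, 5, 7] (1->18, 3->4, 5->5, 7->4), giving [18, 4, 5, 4].

[18, 4, 5, 4]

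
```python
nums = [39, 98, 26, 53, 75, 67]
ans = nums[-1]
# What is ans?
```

nums has length 6. Negative index -1 maps to positive index 6 + (-1) = 5. nums[5] = 67.

67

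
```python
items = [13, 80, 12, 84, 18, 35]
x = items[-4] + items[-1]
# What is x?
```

items has length 6. Negative index -4 maps to positive index 6 + (-4) = 2. items[2] = 12.
items has length 6. Negative index -1 maps to positive index 6 + (-1) = 5. items[5] = 35.
Sum: 12 + 35 = 47.

47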